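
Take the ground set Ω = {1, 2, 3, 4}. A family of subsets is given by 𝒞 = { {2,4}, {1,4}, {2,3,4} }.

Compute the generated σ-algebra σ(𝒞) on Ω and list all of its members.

Take S₀ = 𝒞 ∪ {∅, Ω} = { {}, {1,4}, {2,4}, {2,3,4}, Ω }.
Step 1 (4 new):
  {1}  = complement {2,3,4}
  {1,3}  = complement {2,4}
  {2,3}  = complement {1,4}
  {1,2,4}  = {1,4} ∪ {2,4}
  — 9 sets.
Step 2: +3 →
  {3}  = complement {1,2,4}
  {1,2,3}  = {2,3} ∪ {1,3}
  {1,3,4}  = {1,4} ∪ {1,3}
  — 12 sets.
Step 3 adds 2:
  {2}  = complement {1,3,4}
  {4}  = complement {1,2,3}
  — 14 sets.
Step 4 adds 2:
  {1,2}  = {2} ∪ {1}
  {3,4}  = {3} ∪ {4}
  — 16 sets.
Step 5: no new sets; the family is a σ-algebra.

|σ(𝒞)| = 16.  σ(𝒞) = { {}, {1}, {2}, {3}, {4}, {1,2}, {1,3}, {1,4}, {2,3}, {2,4}, {3,4}, {1,2,3}, {1,2,4}, {1,3,4}, {2,3,4}, Ω }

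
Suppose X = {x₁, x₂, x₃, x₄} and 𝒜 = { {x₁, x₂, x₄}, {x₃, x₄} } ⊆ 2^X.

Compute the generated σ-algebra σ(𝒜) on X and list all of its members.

Start: 𝒜 ∪ {∅, X} = { {}, {x₃, x₄}, {x₁, x₂, x₄}, X }.
Iteration 1 adds 2:
  {x₃}  = complement {x₁, x₂, x₄}
  {x₁, x₂}  = complement {x₃, x₄}
Iteration 2: +1 →
  {x₁, x₂, x₃}  = {x₃} ∪ {x₁, x₂}
Iteration 3 adds 1:
  {x₄}  = complement {x₁, x₂, x₃}
Iteration 4: stable.

σ(𝒜) = { {}, {x₃}, {x₄}, {x₁, x₂}, {x₃, x₄}, {x₁, x₂, x₃}, {x₁, x₂, x₄}, X }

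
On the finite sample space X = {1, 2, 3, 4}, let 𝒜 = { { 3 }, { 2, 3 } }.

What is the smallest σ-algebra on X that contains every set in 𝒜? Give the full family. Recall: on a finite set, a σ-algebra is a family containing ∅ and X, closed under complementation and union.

Initial family (4 sets): { {  }, { 3 }, { 2, 3 }, X }.
Step 1 adds 2:
  { 1, 4 }  = complement { 2, 3 }
  { 1, 2, 4 }  = complement { 3 }
Step 2. New:
  { 1, 3, 4 }  = { 3 } ∪ { 1, 4 }
Step 3: +1 →
  { 2 }  = complement { 1, 3, 4 }
Step 4: already closed under ᶜ and ∪.

Therefore σ(𝒜) = { {  }, { 2 }, { 3 }, { 1, 4 }, { 2, 3 }, { 1, 2, 4 }, { 1, 3, 4 }, X } (|σ(𝒜)| = 8).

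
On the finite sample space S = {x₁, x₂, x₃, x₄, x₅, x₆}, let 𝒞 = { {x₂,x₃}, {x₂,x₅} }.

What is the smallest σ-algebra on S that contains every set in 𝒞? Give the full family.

Initial family (4 sets): { {}, {x₂,x₃}, {x₂,x₅}, S }.
Pass 1: 3 new —
  {x₂,x₃,x₅}  = {x₂,x₅} ∪ {x₂,x₃}
  {x₁,x₃,x₄,x₆}  = S∖{x₂,x₅}
  {x₁,x₄,x₅,x₆}  = S∖{x₂,x₃}
  [7 total]
Pass 2 adds 4:
  {x₁,x₄,x₆}  = S∖{x₂,x₃,x₅}
  {x₁,x₂,x₃,x₄,x₆}  = {x₂,x₃} ∪ {x₁,x₃,x₄,x₆}
  {x₁,x₂,x₄,x₅,x₆}  = {x₂,x₅} ∪ {x₁,x₄,x₅,x₆}
  {x₁,x₃,x₄,x₅,x₆}  = {x₁,x₃,x₄,x₆} ∪ {x₁,x₄,x₅,x₆}
  [11 total]
Pass 3: +3 →
  {x₂}  = S∖{x₁,x₃,x₄,x₅,x₆}
  {x₃}  = S∖{x₁,x₂,x₄,x₅,x₆}
  {x₅}  = S∖{x₁,x₂,x₃,x₄,x₆}
  [14 total]
Pass 4: 2 new —
  {x₃,x₅}  = {x₃} ∪ {x₅}
  {x₁,x₂,x₄,x₆}  = {x₂} ∪ {x₁,x₄,x₆}
  [16 total]
Pass 5: no new sets; the family is a σ-algebra.

σ(𝒞) = { {}, {x₂}, {x₃}, {x₅}, {x₂,x₃}, {x₂,x₅}, {x₃,x₅}, {x₁,x₄,x₆}, {x₂,x₃,x₅}, {x₁,x₂,x₄,x₆}, {x₁,x₃,x₄,x₆}, {x₁,x₄,x₅,x₆}, {x₁,x₂,x₃,x₄,x₆}, {x₁,x₂,x₄,x₅,x₆}, {x₁,x₃,x₄,x₅,x₆}, S }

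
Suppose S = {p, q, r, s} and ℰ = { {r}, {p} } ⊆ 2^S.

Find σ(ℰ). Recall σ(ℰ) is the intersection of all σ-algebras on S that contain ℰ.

Seed the family with ℰ together with ∅ and S: { ∅, {p}, {r}, S }.
Iteration 1 (3 new):
  {p, r}  = {r} ∪ {p}
  {p, q, s}  = ᶜ of {r}
  {q, r, s}  = ᶜ of {p}
  [7 total]
Iteration 2 adds 1:
  {q, s}  = ᶜ of {p, r}
  [8 total]
Iteration 3: already closed under ᶜ and ∪.

|σ(ℰ)| = 8.  σ(ℰ) = { ∅, {p}, {r}, {p, r}, {q, s}, {p, q, s}, {q, r, s}, S }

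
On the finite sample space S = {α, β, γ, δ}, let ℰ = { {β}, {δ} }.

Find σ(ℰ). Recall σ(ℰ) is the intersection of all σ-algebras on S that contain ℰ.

Start: ℰ ∪ {∅, S} = { {}, {β}, {δ}, S }.
Pass 1: +3 →
  {β, δ}  = {β} ∪ {δ}
  {α, β, γ}  = ᶜ of {δ}
  {α, γ, δ}  = ᶜ of {β}
  |family| = 7
Pass 2: 1 new —
  {α, γ}  = ᶜ of {β, δ}
  |family| = 8
Pass 3: no new sets; the family is a σ-algebra.

Hence σ(ℰ) has 8 members: { {}, {β}, {δ}, {α, γ}, {β, δ}, {α, β, γ}, {α, γ, δ}, S }.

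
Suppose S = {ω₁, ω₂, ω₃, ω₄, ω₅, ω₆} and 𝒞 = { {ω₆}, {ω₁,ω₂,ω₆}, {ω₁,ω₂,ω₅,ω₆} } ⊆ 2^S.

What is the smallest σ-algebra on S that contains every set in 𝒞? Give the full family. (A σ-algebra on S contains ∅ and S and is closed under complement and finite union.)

Take S₀ = 𝒞 ∪ {∅, S} = { {}, {ω₆}, {ω₁,ω₂,ω₆}, {ω₁,ω₂,ω₅,ω₆}, S }.
Pass 1: +3 →
  {ω₃,ω₄}  = ᶜ of {ω₁,ω₂,ω₅,ω₆}
  {ω₃,ω₄,ω₅}  = ᶜ of {ω₁,ω₂,ω₆}
  {ω₁,ω₂,ω₃,ω₄,ω₅}  = ᶜ of {ω₆}
  |family| = 8
Pass 2: 3 new —
  {ω₃,ω₄,ω₆}  = {ω₃,ω₄} ∪ {ω₆}
  {ω₃,ω₄,ω₅,ω₆}  = {ω₃,ω₄,ω₅} ∪ {ω₆}
  {ω₁,ω₂,ω₃,ω₄,ω₆}  = {ω₁,ω₂,ω₆} ∪ {ω₃,ω₄}
  |family| = 11
Pass 3 adds 3:
  {ω₅}  = ᶜ of {ω₁,ω₂,ω₃,ω₄,ω₆}
  {ω₁,ω₂}  = ᶜ of {ω₃,ω₄,ω₅,ω₆}
  {ω₁,ω₂,ω₅}  = ᶜ of {ω₃,ω₄,ω₆}
  |family| = 14
Pass 4 (2 new):
  {ω₅,ω₆}  = {ω₅} ∪ {ω₆}
  {ω₁,ω₂,ω₃,ω₄}  = {ω₃,ω₄} ∪ {ω₁,ω₂}
  |family| = 16
Pass 5 adds nothing — fixpoint reached.

Hence σ(𝒞) has 16 members: { {}, {ω₅}, {ω₆}, {ω₁,ω₂}, {ω₃,ω₄}, {ω₅,ω₆}, {ω₁,ω₂,ω₅}, {ω₁,ω₂,ω₆}, {ω₃,ω₄,ω₅}, {ω₃,ω₄,ω₆}, {ω₁,ω₂,ω₃,ω₄}, {ω₁,ω₂,ω₅,ω₆}, {ω₃,ω₄,ω₅,ω₆}, {ω₁,ω₂,ω₃,ω₄,ω₅}, {ω₁,ω₂,ω₃,ω₄,ω₆}, S }.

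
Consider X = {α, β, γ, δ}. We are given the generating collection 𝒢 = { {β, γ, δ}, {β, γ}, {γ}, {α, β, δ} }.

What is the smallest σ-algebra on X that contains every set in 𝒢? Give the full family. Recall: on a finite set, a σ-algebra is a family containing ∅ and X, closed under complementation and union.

Answer: σ(𝒢) = { ∅, {α}, {β}, {γ}, {δ}, {α, β}, {α, γ}, {α, δ}, {β, γ}, {β, δ}, {γ, δ}, {α, β, γ}, {α, β, δ}, {α, γ, δ}, {β, γ, δ}, X }

Trace:
Take S₀ = 𝒢 ∪ {∅, X} = { ∅, {γ}, {β, γ}, {α, β, δ}, {β, γ, δ}, X }.
Iteration 1: 2 new —
  {α}  = X∖{β, γ, δ}
  {α, δ}  = X∖{β, γ}
  (now 8)
Iteration 2 (3 new):
  {α, γ}  = {γ} ∪ {α}
  {α, β, γ}  = {β, γ} ∪ {α}
  {α, γ, δ}  = {γ} ∪ {α, δ}
  (now 11)
Iteration 3: +3 →
  {β}  = X∖{α, γ, δ}
  {δ}  = X∖{α, β, γ}
  {β, δ}  = X∖{α, γ}
  (now 14)
Iteration 4: +2 →
  {α, β}  = {β} ∪ {α}
  {γ, δ}  = {γ} ∪ {δ}
  (now 16)
After Iteration 5 the family is unchanged; done.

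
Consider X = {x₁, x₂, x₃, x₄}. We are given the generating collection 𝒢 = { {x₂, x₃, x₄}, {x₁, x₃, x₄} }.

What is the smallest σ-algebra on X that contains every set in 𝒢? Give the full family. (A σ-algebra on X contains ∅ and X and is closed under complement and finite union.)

|σ(𝒢)| = 8.  σ(𝒢) = { {}, {x₁}, {x₂}, {x₁, x₂}, {x₃, x₄}, {x₁, x₃, x₄}, {x₂, x₃, x₄}, X }

Trace:
Take S₀ = 𝒢 ∪ {∅, X} = { {}, {x₁, x₃, x₄}, {x₂, x₃, x₄}, X }.
Pass 1 adds 2:
  {x₁}  = ᶜ of {x₂, x₃, x₄}
  {x₂}  = ᶜ of {x₁, x₃, x₄}
  |family| = 6
Pass 2 adds 1:
  {x₁, x₂}  = {x₂} ∪ {x₁}
  |family| = 7
Pass 3: +1 →
  {x₃, x₄}  = ᶜ of {x₁, x₂}
  |family| = 8
Pass 4: stable.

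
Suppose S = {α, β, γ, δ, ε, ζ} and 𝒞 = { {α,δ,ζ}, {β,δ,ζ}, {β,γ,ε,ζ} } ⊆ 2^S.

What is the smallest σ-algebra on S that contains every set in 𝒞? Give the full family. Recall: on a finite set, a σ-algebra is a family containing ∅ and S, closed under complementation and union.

|σ(𝒞)| = 32.  σ(𝒞) = { {}, {α}, {β}, {δ}, {ζ}, {α,β}, {α,δ}, {α,ζ}, {β,δ}, {β,ζ}, {γ,ε}, {δ,ζ}, {α,β,δ}, {α,β,ζ}, {α,γ,ε}, {α,δ,ζ}, {β,γ,ε}, {β,δ,ζ}, {γ,δ,ε}, {γ,ε,ζ}, {α,β,γ,ε}, {α,β,δ,ζ}, {α,γ,δ,ε}, {α,γ,ε,ζ}, {β,γ,δ,ε}, {β,γ,ε,ζ}, {γ,δ,ε,ζ}, {α,β,γ,δ,ε}, {α,β,γ,ε,ζ}, {α,γ,δ,ε,ζ}, {β,γ,δ,ε,ζ}, S }

Derivation:
Seed the family with 𝒞 together with ∅ and S: { {}, {α,δ,ζ}, {β,δ,ζ}, {β,γ,ε,ζ}, S }.
Iteration 1 adds 5:
  {α,δ}  = ᶜ of {β,γ,ε,ζ}
  {α,γ,ε}  = ᶜ of {β,δ,ζ}
  {β,γ,ε}  = ᶜ of {α,δ,ζ}
  {α,β,δ,ζ}  = {β,δ,ζ} ∪ {α,δ,ζ}
  {β,γ,δ,ε,ζ}  = {β,δ,ζ} ∪ {β,γ,ε,ζ}
  |family| = 10
Iteration 2. New:
  {α}  = ᶜ of {β,γ,δ,ε,ζ}
  {γ,ε}  = ᶜ of {α,β,δ,ζ}
  {α,β,γ,ε}  = {α,γ,ε} ∪ {β,γ,ε}
  {α,γ,δ,ε}  = {α,γ,ε} ∪ {α,δ}
  {α,β,γ,δ,ε}  = {β,γ,ε} ∪ {α,δ}
  {α,β,γ,ε,ζ}  = {α,γ,ε} ∪ {β,γ,ε,ζ}
  {α,γ,δ,ε,ζ}  = {α,γ,ε} ∪ {α,δ,ζ}
  |family| = 17
Iteration 3 adds 5:
  {β}  = ᶜ of {α,γ,δ,ε,ζ}
  {δ}  = ᶜ of {α,β,γ,ε,ζ}
  {ζ}  = ᶜ of {α,β,γ,δ,ε}
  {β,ζ}  = ᶜ of {α,γ,δ,ε}
  {δ,ζ}  = ᶜ of {α,β,γ,ε}
  |family| = 22
Iteration 4 adds 10:
  {α,β}  = {α} ∪ {β}
  {α,ζ}  = {α} ∪ {ζ}
  {β,δ}  = {β} ∪ {δ}
  {α,β,δ}  = {β} ∪ {α,δ}
  {α,β,ζ}  = {α} ∪ {β,ζ}
  {γ,δ,ε}  = {γ,ε} ∪ {δ}
  {γ,ε,ζ}  = {ζ} ∪ {γ,ε}
  {α,γ,ε,ζ}  = {α,γ,ε} ∪ {ζ}
  {β,γ,δ,ε}  = {β,γ,ε} ∪ {δ}
  {γ,δ,ε,ζ}  = {γ,ε} ∪ {δ,ζ}
  |family| = 32
Iteration 5: already closed under ᶜ and ∪.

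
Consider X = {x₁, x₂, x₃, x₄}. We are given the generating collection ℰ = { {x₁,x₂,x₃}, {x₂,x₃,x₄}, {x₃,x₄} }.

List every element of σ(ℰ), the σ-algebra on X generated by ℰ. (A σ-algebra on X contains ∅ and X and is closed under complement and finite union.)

Answer: σ(ℰ) = { ∅, {x₁}, {x₂}, {x₃}, {x₄}, {x₁,x₂}, {x₁,x₃}, {x₁,x₄}, {x₂,x₃}, {x₂,x₄}, {x₃,x₄}, {x₁,x₂,x₃}, {x₁,x₂,x₄}, {x₁,x₃,x₄}, {x₂,x₃,x₄}, X }

Check:
Initial family (5 sets): { ∅, {x₃,x₄}, {x₁,x₂,x₃}, {x₂,x₃,x₄}, X }.
Round 1. New:
  {x₁}  = X∖{x₂,x₃,x₄}
  {x₄}  = X∖{x₁,x₂,x₃}
  {x₁,x₂}  = X∖{x₃,x₄}
Round 2 (3 new):
  {x₁,x₄}  = {x₄} ∪ {x₁}
  {x₁,x₂,x₄}  = {x₄} ∪ {x₁,x₂}
  {x₁,x₃,x₄}  = {x₃,x₄} ∪ {x₁}
Round 3: +3 →
  {x₂}  = X∖{x₁,x₃,x₄}
  {x₃}  = X∖{x₁,x₂,x₄}
  {x₂,x₃}  = X∖{x₁,x₄}
Round 4. New:
  {x₁,x₃}  = {x₃} ∪ {x₁}
  {x₂,x₄}  = {x₄} ∪ {x₂}
After Round 5 the family is unchanged; done.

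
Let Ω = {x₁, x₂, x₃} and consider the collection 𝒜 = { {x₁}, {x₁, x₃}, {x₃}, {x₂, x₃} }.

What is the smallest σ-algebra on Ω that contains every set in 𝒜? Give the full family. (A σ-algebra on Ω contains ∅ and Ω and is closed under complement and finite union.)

Answer: σ(𝒜) = { ∅, {x₁}, {x₂}, {x₃}, {x₁, x₂}, {x₁, x₃}, {x₂, x₃}, Ω }

Working:
Begin from { ∅, {x₁}, {x₃}, {x₁, x₃}, {x₂, x₃}, Ω } (that is, 𝒜 plus ∅ and Ω).
Iteration 1: 2 new —
  {x₂}  = Ω∖{x₁, x₃}
  {x₁, x₂}  = Ω∖{x₃}
  [8 total]
After Iteration 2 the family is unchanged; done.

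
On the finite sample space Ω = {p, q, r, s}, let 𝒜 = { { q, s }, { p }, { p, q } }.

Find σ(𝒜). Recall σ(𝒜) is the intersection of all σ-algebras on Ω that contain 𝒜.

σ(𝒜) = { {  }, { p }, { q }, { r }, { s }, { p, q }, { p, r }, { p, s }, { q, r }, { q, s }, { r, s }, { p, q, r }, { p, q, s }, { p, r, s }, { q, r, s }, Ω }

Check:
Take S₀ = 𝒜 ∪ {∅, Ω} = { {  }, { p }, { p, q }, { q, s }, Ω }.
Round 1 (4 new):
  { p, r }  = complement { q, s }
  { r, s }  = complement { p, q }
  { p, q, s }  = { p, q } ∪ { q, s }
  { q, r, s }  = complement { p }
  [9 total]
Round 2 (3 new):
  { r }  = complement { p, q, s }
  { p, q, r }  = { p, q } ∪ { p, r }
  { p, r, s }  = { r, s } ∪ { p, r }
  [12 total]
Round 3: 2 new —
  { q }  = complement { p, r, s }
  { s }  = complement { p, q, r }
  [14 total]
Round 4 (2 new):
  { p, s }  = { s } ∪ { p }
  { q, r }  = { r } ∪ { q }
  [16 total]
Round 5: no new sets; the family is a σ-algebra.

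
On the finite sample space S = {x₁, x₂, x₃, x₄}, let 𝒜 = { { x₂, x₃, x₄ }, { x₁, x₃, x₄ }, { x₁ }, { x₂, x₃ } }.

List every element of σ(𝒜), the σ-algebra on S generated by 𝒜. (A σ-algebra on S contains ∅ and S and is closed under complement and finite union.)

Answer: σ(𝒜) = { {  }, { x₁ }, { x₂ }, { x₃ }, { x₄ }, { x₁, x₂ }, { x₁, x₃ }, { x₁, x₄ }, { x₂, x₃ }, { x₂, x₄ }, { x₃, x₄ }, { x₁, x₂, x₃ }, { x₁, x₂, x₄ }, { x₁, x₃, x₄ }, { x₂, x₃, x₄ }, S }

Check:
Begin from { {  }, { x₁ }, { x₂, x₃ }, { x₁, x₃, x₄ }, { x₂, x₃, x₄ }, S } (that is, 𝒜 plus ∅ and S).
Step 1 (3 new):
  { x₂ }  = { x₁, x₃, x₄ }ᶜ
  { x₁, x₄ }  = { x₂, x₃ }ᶜ
  { x₁, x₂, x₃ }  = { x₂, x₃ } ∪ { x₁ }
  — 9 sets.
Step 2 adds 3:
  { x₄ }  = { x₁, x₂, x₃ }ᶜ
  { x₁, x₂ }  = { x₂ } ∪ { x₁ }
  { x₁, x₂, x₄ }  = { x₂ } ∪ { x₁, x₄ }
  — 12 sets.
Step 3: +3 →
  { x₃ }  = { x₁, x₂, x₄ }ᶜ
  { x₂, x₄ }  = { x₄ } ∪ { x₂ }
  { x₃, x₄ }  = { x₁, x₂ }ᶜ
  — 15 sets.
Step 4: 1 new —
  { x₁, x₃ }  = { x₂, x₄ }ᶜ
  — 16 sets.
Step 5: closed — nothing new.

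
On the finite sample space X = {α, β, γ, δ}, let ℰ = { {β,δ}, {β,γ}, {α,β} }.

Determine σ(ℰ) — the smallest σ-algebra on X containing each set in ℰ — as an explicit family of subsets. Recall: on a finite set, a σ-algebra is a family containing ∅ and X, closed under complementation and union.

Begin from { ∅, {α,β}, {β,γ}, {β,δ}, X } (that is, ℰ plus ∅ and X).
Step 1. New:
  {α,γ}  = complement {β,δ}
  {α,δ}  = complement {β,γ}
  {γ,δ}  = complement {α,β}
  {α,β,γ}  = {β,γ} ∪ {α,β}
  {α,β,δ}  = {α,β} ∪ {β,δ}
  {β,γ,δ}  = {β,γ} ∪ {β,δ}
  |family| = 11
Step 2: 4 new —
  {α}  = complement {β,γ,δ}
  {γ}  = complement {α,β,δ}
  {δ}  = complement {α,β,γ}
  {α,γ,δ}  = {γ,δ} ∪ {α,δ}
  |family| = 15
Step 3: 1 new —
  {β}  = complement {α,γ,δ}
  |family| = 16
Step 4: already closed under ᶜ and ∪.

σ(ℰ) = { ∅, {α}, {β}, {γ}, {δ}, {α,β}, {α,γ}, {α,δ}, {β,γ}, {β,δ}, {γ,δ}, {α,β,γ}, {α,β,δ}, {α,γ,δ}, {β,γ,δ}, X }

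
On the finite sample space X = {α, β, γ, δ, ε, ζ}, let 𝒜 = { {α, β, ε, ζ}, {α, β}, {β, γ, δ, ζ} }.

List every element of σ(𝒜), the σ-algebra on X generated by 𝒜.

|σ(𝒜)| = 32.  σ(𝒜) = { {}, {α}, {β}, {ε}, {ζ}, {α, β}, {α, ε}, {α, ζ}, {β, ε}, {β, ζ}, {γ, δ}, {ε, ζ}, {α, β, ε}, {α, β, ζ}, {α, γ, δ}, {α, ε, ζ}, {β, γ, δ}, {β, ε, ζ}, {γ, δ, ε}, {γ, δ, ζ}, {α, β, γ, δ}, {α, β, ε, ζ}, {α, γ, δ, ε}, {α, γ, δ, ζ}, {β, γ, δ, ε}, {β, γ, δ, ζ}, {γ, δ, ε, ζ}, {α, β, γ, δ, ε}, {α, β, γ, δ, ζ}, {α, γ, δ, ε, ζ}, {β, γ, δ, ε, ζ}, X }

Trace:
Start: 𝒜 ∪ {∅, X} = { {}, {α, β}, {α, β, ε, ζ}, {β, γ, δ, ζ}, X }.
Pass 1: +4 →
  {α, ε}  = ᶜ of {β, γ, δ, ζ}
  {γ, δ}  = ᶜ of {α, β, ε, ζ}
  {γ, δ, ε, ζ}  = ᶜ of {α, β}
  {α, β, γ, δ, ζ}  = {α, β} ∪ {β, γ, δ, ζ}
  |family| = 9
Pass 2 adds 6:
  {ε}  = ᶜ of {α, β, γ, δ, ζ}
  {α, β, ε}  = {α, β} ∪ {α, ε}
  {α, β, γ, δ}  = {γ, δ} ∪ {α, β}
  {α, γ, δ, ε}  = {γ, δ} ∪ {α, ε}
  {α, γ, δ, ε, ζ}  = {γ, δ, ε, ζ} ∪ {α, ε}
  {β, γ, δ, ε, ζ}  = {γ, δ, ε, ζ} ∪ {β, γ, δ, ζ}
  |family| = 15
Pass 3 adds 7:
  {α}  = ᶜ of {β, γ, δ, ε, ζ}
  {β}  = ᶜ of {α, γ, δ, ε, ζ}
  {β, ζ}  = ᶜ of {α, γ, δ, ε}
  {ε, ζ}  = ᶜ of {α, β, γ, δ}
  {γ, δ, ε}  = {γ, δ} ∪ {ε}
  {γ, δ, ζ}  = ᶜ of {α, β, ε}
  {α, β, γ, δ, ε}  = {α, β, ε} ∪ {γ, δ}
  |family| = 22
Pass 4: +9 →
  {ζ}  = ᶜ of {α, β, γ, δ, ε}
  {β, ε}  = {β} ∪ {ε}
  {α, β, ζ}  = ᶜ of {γ, δ, ε}
  {α, γ, δ}  = {γ, δ} ∪ {α}
  {α, ε, ζ}  = {ε, ζ} ∪ {α, ε}
  {β, γ, δ}  = {γ, δ} ∪ {β}
  {β, ε, ζ}  = {ε, ζ} ∪ {β}
  {α, γ, δ, ζ}  = {γ, δ, ζ} ∪ {α}
  {β, γ, δ, ε}  = {γ, δ, ε} ∪ {β}
  |family| = 31
Pass 5 (1 new):
  {α, ζ}  = ᶜ of {β, γ, δ, ε}
  |family| = 32
After Pass 6 the family is unchanged; done.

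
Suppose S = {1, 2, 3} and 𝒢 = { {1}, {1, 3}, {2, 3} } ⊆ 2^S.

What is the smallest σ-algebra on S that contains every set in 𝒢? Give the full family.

Initial family (5 sets): { ∅, {1}, {1, 3}, {2, 3}, S }.
Pass 1: 1 new —
  {2}  = {1, 3}ᶜ
  — 6 sets.
Pass 2 adds 1:
  {1, 2}  = {2} ∪ {1}
  — 7 sets.
Pass 3 (1 new):
  {3}  = {1, 2}ᶜ
  — 8 sets.
Pass 4: no new sets; the family is a σ-algebra.

σ(𝒢) = { ∅, {1}, {2}, {3}, {1, 2}, {1, 3}, {2, 3}, S }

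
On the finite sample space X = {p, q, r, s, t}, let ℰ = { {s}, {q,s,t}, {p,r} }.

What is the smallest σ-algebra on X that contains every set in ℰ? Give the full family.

σ(ℰ) (8 sets): { {}, {s}, {p,r}, {q,t}, {p,r,s}, {q,s,t}, {p,q,r,t}, X }

Trace:
Take S₀ = ℰ ∪ {∅, X} = { {}, {s}, {p,r}, {q,s,t}, X }.
Iteration 1 (2 new):
  {p,r,s}  = {p,r} ∪ {s}
  {p,q,r,t}  = complement {s}
  |family| = 7
Iteration 2: 1 new —
  {q,t}  = complement {p,r,s}
  |family| = 8
After Iteration 3 the family is unchanged; done.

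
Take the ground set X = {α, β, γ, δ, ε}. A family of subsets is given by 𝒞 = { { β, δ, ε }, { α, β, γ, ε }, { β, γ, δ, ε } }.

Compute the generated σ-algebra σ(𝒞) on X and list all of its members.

Answer: σ(𝒞) = { {  }, { α }, { γ }, { δ }, { α, γ }, { α, δ }, { β, ε }, { γ, δ }, { α, β, ε }, { α, γ, δ }, { β, γ, ε }, { β, δ, ε }, { α, β, γ, ε }, { α, β, δ, ε }, { β, γ, δ, ε }, X }

Working:
Start: 𝒞 ∪ {∅, X} = { {  }, { β, δ, ε }, { α, β, γ, ε }, { β, γ, δ, ε }, X }.
Round 1 (3 new):
  { α }  = X∖{ β, γ, δ, ε }
  { δ }  = X∖{ α, β, γ, ε }
  { α, γ }  = X∖{ β, δ, ε }
  [8 total]
Round 2 (3 new):
  { α, δ }  = { δ } ∪ { α }
  { α, γ, δ }  = { δ } ∪ { α, γ }
  { α, β, δ, ε }  = { β, δ, ε } ∪ { α }
  [11 total]
Round 3: +3 →
  { γ }  = X∖{ α, β, δ, ε }
  { β, ε }  = X∖{ α, γ, δ }
  { β, γ, ε }  = X∖{ α, δ }
  [14 total]
Round 4 (2 new):
  { γ, δ }  = { γ } ∪ { δ }
  { α, β, ε }  = { β, ε } ∪ { α }
  [16 total]
Round 5: already closed under ᶜ and ∪.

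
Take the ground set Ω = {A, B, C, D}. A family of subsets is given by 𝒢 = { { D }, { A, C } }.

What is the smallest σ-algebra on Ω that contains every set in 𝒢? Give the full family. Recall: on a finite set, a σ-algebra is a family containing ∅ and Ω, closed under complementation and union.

Start: 𝒢 ∪ {∅, Ω} = { ∅, { D }, { A, C }, Ω }.
Iteration 1: +3 →
  { B, D }  = Ω∖{ A, C }
  { A, B, C }  = Ω∖{ D }
  { A, C, D }  = { A, C } ∪ { D }
  (now 7)
Iteration 2 adds 1:
  { B }  = Ω∖{ A, C, D }
  (now 8)
Iteration 3: closed — nothing new.

σ(𝒢) = { ∅, { B }, { D }, { A, C }, { B, D }, { A, B, C }, { A, C, D }, Ω }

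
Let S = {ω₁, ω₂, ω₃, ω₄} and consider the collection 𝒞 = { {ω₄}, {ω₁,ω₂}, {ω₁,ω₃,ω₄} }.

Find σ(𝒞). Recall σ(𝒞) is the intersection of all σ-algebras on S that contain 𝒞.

σ(𝒞) (16 sets): { {}, {ω₁}, {ω₂}, {ω₃}, {ω₄}, {ω₁,ω₂}, {ω₁,ω₃}, {ω₁,ω₄}, {ω₂,ω₃}, {ω₂,ω₄}, {ω₃,ω₄}, {ω₁,ω₂,ω₃}, {ω₁,ω₂,ω₄}, {ω₁,ω₃,ω₄}, {ω₂,ω₃,ω₄}, S }

Derivation:
Seed the family with 𝒞 together with ∅ and S: { {}, {ω₄}, {ω₁,ω₂}, {ω₁,ω₃,ω₄}, S }.
Iteration 1. New:
  {ω₂}  = complement {ω₁,ω₃,ω₄}
  {ω₃,ω₄}  = complement {ω₁,ω₂}
  {ω₁,ω₂,ω₃}  = complement {ω₄}
  {ω₁,ω₂,ω₄}  = {ω₁,ω₂} ∪ {ω₄}
Iteration 2 (3 new):
  {ω₃}  = complement {ω₁,ω₂,ω₄}
  {ω₂,ω₄}  = {ω₂} ∪ {ω₄}
  {ω₂,ω₃,ω₄}  = {ω₃,ω₄} ∪ {ω₂}
Iteration 3 adds 3:
  {ω₁}  = complement {ω₂,ω₃,ω₄}
  {ω₁,ω₃}  = complement {ω₂,ω₄}
  {ω₂,ω₃}  = {ω₃} ∪ {ω₂}
Iteration 4: 1 new —
  {ω₁,ω₄}  = complement {ω₂,ω₃}
Iteration 5: closed — nothing new.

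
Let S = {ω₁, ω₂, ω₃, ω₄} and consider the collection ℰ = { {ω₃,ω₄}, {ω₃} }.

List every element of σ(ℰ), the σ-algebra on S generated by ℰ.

Take S₀ = ℰ ∪ {∅, S} = { {}, {ω₃}, {ω₃,ω₄}, S }.
Iteration 1. New:
  {ω₁,ω₂}  = ᶜ of {ω₃,ω₄}
  {ω₁,ω₂,ω₄}  = ᶜ of {ω₃}
  [6 total]
Iteration 2: +1 →
  {ω₁,ω₂,ω₃}  = {ω₃} ∪ {ω₁,ω₂}
  [7 total]
Iteration 3: 1 new —
  {ω₄}  = ᶜ of {ω₁,ω₂,ω₃}
  [8 total]
Iteration 4: no new sets; the family is a σ-algebra.

|σ(ℰ)| = 8.  σ(ℰ) = { {}, {ω₃}, {ω₄}, {ω₁,ω₂}, {ω₃,ω₄}, {ω₁,ω₂,ω₃}, {ω₁,ω₂,ω₄}, S }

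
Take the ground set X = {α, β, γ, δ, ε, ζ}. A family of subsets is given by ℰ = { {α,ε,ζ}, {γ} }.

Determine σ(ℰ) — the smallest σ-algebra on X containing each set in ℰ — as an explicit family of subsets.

Begin from { ∅, {γ}, {α,ε,ζ}, X } (that is, ℰ plus ∅ and X).
Step 1 (3 new):
  {β,γ,δ}  = {α,ε,ζ}ᶜ
  {α,γ,ε,ζ}  = {γ} ∪ {α,ε,ζ}
  {α,β,δ,ε,ζ}  = {γ}ᶜ
  [7 total]
Step 2 (1 new):
  {β,δ}  = {α,γ,ε,ζ}ᶜ
  [8 total]
Step 3: already closed under ᶜ and ∪.

σ(ℰ) = { ∅, {γ}, {β,δ}, {α,ε,ζ}, {β,γ,δ}, {α,γ,ε,ζ}, {α,β,δ,ε,ζ}, X }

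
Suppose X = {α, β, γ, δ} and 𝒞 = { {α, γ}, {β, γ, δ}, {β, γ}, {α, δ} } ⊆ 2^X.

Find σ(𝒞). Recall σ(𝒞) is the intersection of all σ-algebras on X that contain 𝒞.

Take S₀ = 𝒞 ∪ {∅, X} = { {}, {α, γ}, {α, δ}, {β, γ}, {β, γ, δ}, X }.
Pass 1: 4 new —
  {α}  = ᶜ of {β, γ, δ}
  {β, δ}  = ᶜ of {α, γ}
  {α, β, γ}  = {β, γ} ∪ {α, γ}
  {α, γ, δ}  = {α, δ} ∪ {α, γ}
  — 10 sets.
Pass 2: +3 →
  {β}  = ᶜ of {α, γ, δ}
  {δ}  = ᶜ of {α, β, γ}
  {α, β, δ}  = {α, δ} ∪ {β, δ}
  — 13 sets.
Pass 3 (2 new):
  {γ}  = ᶜ of {α, β, δ}
  {α, β}  = {β} ∪ {α}
  — 15 sets.
Pass 4: +1 →
  {γ, δ}  = ᶜ of {α, β}
  — 16 sets.
Pass 5: closed — nothing new.

Hence σ(𝒞) has 16 members: { {}, {α}, {β}, {γ}, {δ}, {α, β}, {α, γ}, {α, δ}, {β, γ}, {β, δ}, {γ, δ}, {α, β, γ}, {α, β, δ}, {α, γ, δ}, {β, γ, δ}, X }.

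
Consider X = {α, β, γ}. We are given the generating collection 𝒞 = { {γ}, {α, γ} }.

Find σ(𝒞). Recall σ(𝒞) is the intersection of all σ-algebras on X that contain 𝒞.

σ(𝒞) = { {}, {α}, {β}, {γ}, {α, β}, {α, γ}, {β, γ}, X }

Trace:
Begin from { {}, {γ}, {α, γ}, X } (that is, 𝒞 plus ∅ and X).
Step 1: 2 new —
  {β}  = ᶜ of {α, γ}
  {α, β}  = ᶜ of {γ}
  — 6 sets.
Step 2. New:
  {β, γ}  = {γ} ∪ {β}
  — 7 sets.
Step 3: 1 new —
  {α}  = ᶜ of {β, γ}
  — 8 sets.
Step 4: stable.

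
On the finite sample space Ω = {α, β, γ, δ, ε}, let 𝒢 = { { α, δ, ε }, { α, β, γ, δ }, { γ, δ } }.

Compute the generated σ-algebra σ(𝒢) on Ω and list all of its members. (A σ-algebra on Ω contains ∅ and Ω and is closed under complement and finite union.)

Start: 𝒢 ∪ {∅, Ω} = { ∅, { γ, δ }, { α, δ, ε }, { α, β, γ, δ }, Ω }.
Round 1 (4 new):
  { ε }  = complement { α, β, γ, δ }
  { β, γ }  = complement { α, δ, ε }
  { α, β, ε }  = complement { γ, δ }
  { α, γ, δ, ε }  = { α, δ, ε } ∪ { γ, δ }
  (now 9)
Round 2: +6 →
  { β }  = complement { α, γ, δ, ε }
  { β, γ, δ }  = { γ, δ } ∪ { β, γ }
  { β, γ, ε }  = { ε } ∪ { β, γ }
  { γ, δ, ε }  = { γ, δ } ∪ { ε }
  { α, β, γ, ε }  = { α, β, ε } ∪ { β, γ }
  { α, β, δ, ε }  = { α, δ, ε } ∪ { α, β, ε }
  (now 15)
Round 3. New:
  { γ }  = complement { α, β, δ, ε }
  { δ }  = complement { α, β, γ, ε }
  { α, β }  = complement { γ, δ, ε }
  { α, δ }  = complement { β, γ, ε }
  { α, ε }  = complement { β, γ, δ }
  { β, ε }  = { β } ∪ { ε }
  { β, γ, δ, ε }  = { γ, δ, ε } ∪ { β, γ, ε }
  (now 22)
Round 4 (9 new):
  { α }  = complement { β, γ, δ, ε }
  { β, δ }  = { β } ∪ { δ }
  { γ, ε }  = { ε } ∪ { γ }
  { δ, ε }  = { ε } ∪ { δ }
  { α, β, γ }  = { α, β } ∪ { γ }
  { α, β, δ }  = { β } ∪ { α, δ }
  { α, γ, δ }  = complement { β, ε }
  { α, γ, ε }  = { α, ε } ∪ { γ }
  { β, δ, ε }  = { β, ε } ∪ { δ }
  (now 31)
Round 5 (1 new):
  { α, γ }  = complement { β, δ, ε }
  (now 32)
After Round 6 the family is unchanged; done.

σ(𝒢) = { ∅, { α }, { β }, { γ }, { δ }, { ε }, { α, β }, { α, γ }, { α, δ }, { α, ε }, { β, γ }, { β, δ }, { β, ε }, { γ, δ }, { γ, ε }, { δ, ε }, { α, β, γ }, { α, β, δ }, { α, β, ε }, { α, γ, δ }, { α, γ, ε }, { α, δ, ε }, { β, γ, δ }, { β, γ, ε }, { β, δ, ε }, { γ, δ, ε }, { α, β, γ, δ }, { α, β, γ, ε }, { α, β, δ, ε }, { α, γ, δ, ε }, { β, γ, δ, ε }, Ω }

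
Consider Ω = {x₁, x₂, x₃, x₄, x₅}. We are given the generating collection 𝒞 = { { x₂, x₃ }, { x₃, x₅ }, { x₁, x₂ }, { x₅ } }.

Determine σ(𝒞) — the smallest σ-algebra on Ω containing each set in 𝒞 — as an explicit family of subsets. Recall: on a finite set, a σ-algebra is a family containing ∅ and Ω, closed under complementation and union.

Initial family (6 sets): { {  }, { x₅ }, { x₁, x₂ }, { x₂, x₃ }, { x₃, x₅ }, Ω }.
Iteration 1. New:
  { x₁, x₂, x₃ }  = { x₂, x₃ } ∪ { x₁, x₂ }
  { x₁, x₂, x₄ }  = Ω∖{ x₃, x₅ }
  { x₁, x₂, x₅ }  = { x₁, x₂ } ∪ { x₅ }
  { x₁, x₄, x₅ }  = Ω∖{ x₂, x₃ }
  { x₂, x₃, x₅ }  = { x₂, x₃ } ∪ { x₃, x₅ }
  { x₃, x₄, x₅ }  = Ω∖{ x₁, x₂ }
  { x₁, x₂, x₃, x₄ }  = Ω∖{ x₅ }
  { x₁, x₂, x₃, x₅ }  = { x₁, x₂ } ∪ { x₃, x₅ }
  (now 14)
Iteration 2 (7 new):
  { x₄ }  = Ω∖{ x₁, x₂, x₃, x₅ }
  { x₁, x₄ }  = Ω∖{ x₂, x₃, x₅ }
  { x₃, x₄ }  = Ω∖{ x₁, x₂, x₅ }
  { x₄, x₅ }  = Ω∖{ x₁, x₂, x₃ }
  { x₁, x₂, x₄, x₅ }  = { x₁, x₄, x₅ } ∪ { x₁, x₂ }
  { x₁, x₃, x₄, x₅ }  = { x₁, x₄, x₅ } ∪ { x₃, x₄, x₅ }
  { x₂, x₃, x₄, x₅ }  = { x₃, x₄, x₅ } ∪ { x₂, x₃, x₅ }
  (now 21)
Iteration 3 adds 5:
  { x₁ }  = Ω∖{ x₂, x₃, x₄, x₅ }
  { x₂ }  = Ω∖{ x₁, x₃, x₄, x₅ }
  { x₃ }  = Ω∖{ x₁, x₂, x₄, x₅ }
  { x₁, x₃, x₄ }  = { x₃, x₄ } ∪ { x₁, x₄ }
  { x₂, x₃, x₄ }  = { x₃, x₄ } ∪ { x₂, x₃ }
  (now 26)
Iteration 4. New:
  { x₁, x₃ }  = { x₃ } ∪ { x₁ }
  { x₁, x₅ }  = Ω∖{ x₂, x₃, x₄ }
  { x₂, x₄ }  = { x₂ } ∪ { x₄ }
  { x₂, x₅ }  = Ω∖{ x₁, x₃, x₄ }
  { x₁, x₃, x₅ }  = { x₃, x₅ } ∪ { x₁ }
  { x₂, x₄, x₅ }  = { x₂ } ∪ { x₄, x₅ }
  (now 32)
Iteration 5: stable.

|σ(𝒞)| = 32.  σ(𝒞) = { {  }, { x₁ }, { x₂ }, { x₃ }, { x₄ }, { x₅ }, { x₁, x₂ }, { x₁, x₃ }, { x₁, x₄ }, { x₁, x₅ }, { x₂, x₃ }, { x₂, x₄ }, { x₂, x₅ }, { x₃, x₄ }, { x₃, x₅ }, { x₄, x₅ }, { x₁, x₂, x₃ }, { x₁, x₂, x₄ }, { x₁, x₂, x₅ }, { x₁, x₃, x₄ }, { x₁, x₃, x₅ }, { x₁, x₄, x₅ }, { x₂, x₃, x₄ }, { x₂, x₃, x₅ }, { x₂, x₄, x₅ }, { x₃, x₄, x₅ }, { x₁, x₂, x₃, x₄ }, { x₁, x₂, x₃, x₅ }, { x₁, x₂, x₄, x₅ }, { x₁, x₃, x₄, x₅ }, { x₂, x₃, x₄, x₅ }, Ω }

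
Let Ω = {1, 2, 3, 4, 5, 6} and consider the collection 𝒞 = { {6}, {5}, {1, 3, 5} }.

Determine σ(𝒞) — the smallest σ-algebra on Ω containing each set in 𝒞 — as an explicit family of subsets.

Seed the family with 𝒞 together with ∅ and Ω: { {}, {5}, {6}, {1, 3, 5}, Ω }.
Step 1. New:
  {5, 6}  = {5} ∪ {6}
  {2, 4, 6}  = ᶜ of {1, 3, 5}
  {1, 3, 5, 6}  = {1, 3, 5} ∪ {6}
  {1, 2, 3, 4, 5}  = ᶜ of {6}
  {1, 2, 3, 4, 6}  = ᶜ of {5}
  [10 total]
Step 2 (3 new):
  {2, 4}  = ᶜ of {1, 3, 5, 6}
  {1, 2, 3, 4}  = ᶜ of {5, 6}
  {2, 4, 5, 6}  = {2, 4, 6} ∪ {5, 6}
  [13 total]
Step 3. New:
  {1, 3}  = ᶜ of {2, 4, 5, 6}
  {2, 4, 5}  = {2, 4} ∪ {5}
  [15 total]
Step 4 (1 new):
  {1, 3, 6}  = ᶜ of {2, 4, 5}
  [16 total]
Step 5: stable.

|σ(𝒞)| = 16.  σ(𝒞) = { {}, {5}, {6}, {1, 3}, {2, 4}, {5, 6}, {1, 3, 5}, {1, 3, 6}, {2, 4, 5}, {2, 4, 6}, {1, 2, 3, 4}, {1, 3, 5, 6}, {2, 4, 5, 6}, {1, 2, 3, 4, 5}, {1, 2, 3, 4, 6}, Ω }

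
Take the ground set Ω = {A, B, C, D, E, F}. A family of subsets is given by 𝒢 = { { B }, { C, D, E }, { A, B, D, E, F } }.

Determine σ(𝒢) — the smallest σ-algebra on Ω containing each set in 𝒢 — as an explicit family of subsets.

σ(𝒢) = { {  }, { B }, { C }, { A, F }, { B, C }, { D, E }, { A, B, F }, { A, C, F }, { B, D, E }, { C, D, E }, { A, B, C, F }, { A, D, E, F }, { B, C, D, E }, { A, B, D, E, F }, { A, C, D, E, F }, Ω }

Derivation:
Take S₀ = 𝒢 ∪ {∅, Ω} = { {  }, { B }, { C, D, E }, { A, B, D, E, F }, Ω }.
Step 1. New:
  { C }  = ᶜ of { A, B, D, E, F }
  { A, B, F }  = ᶜ of { C, D, E }
  { B, C, D, E }  = { C, D, E } ∪ { B }
  { A, C, D, E, F }  = ᶜ of { B }
Step 2 adds 3:
  { A, F }  = ᶜ of { B, C, D, E }
  { B, C }  = { B } ∪ { C }
  { A, B, C, F }  = { C } ∪ { A, B, F }
Step 3 (3 new):
  { D, E }  = ᶜ of { A, B, C, F }
  { A, C, F }  = { C } ∪ { A, F }
  { A, D, E, F }  = ᶜ of { B, C }
Step 4: +1 →
  { B, D, E }  = ᶜ of { A, C, F }
After Step 5 the family is unchanged; done.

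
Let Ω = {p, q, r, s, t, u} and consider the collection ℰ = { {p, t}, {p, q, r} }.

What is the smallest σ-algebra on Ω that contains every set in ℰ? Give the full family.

Initial family (4 sets): { ∅, {p, t}, {p, q, r}, Ω }.
Pass 1: 3 new —
  {s, t, u}  = {p, q, r}ᶜ
  {p, q, r, t}  = {p, q, r} ∪ {p, t}
  {q, r, s, u}  = {p, t}ᶜ
  — 7 sets.
Pass 2: 4 new —
  {s, u}  = {p, q, r, t}ᶜ
  {p, s, t, u}  = {p, t} ∪ {s, t, u}
  {p, q, r, s, u}  = {p, q, r} ∪ {q, r, s, u}
  {q, r, s, t, u}  = {q, r, s, u} ∪ {s, t, u}
  — 11 sets.
Pass 3: 3 new —
  {p}  = {q, r, s, t, u}ᶜ
  {t}  = {p, q, r, s, u}ᶜ
  {q, r}  = {p, s, t, u}ᶜ
  — 14 sets.
Pass 4: 2 new —
  {p, s, u}  = {s, u} ∪ {p}
  {q, r, t}  = {q, r} ∪ {t}
  — 16 sets.
Pass 5: closed — nothing new.

σ(ℰ) = { ∅, {p}, {t}, {p, t}, {q, r}, {s, u}, {p, q, r}, {p, s, u}, {q, r, t}, {s, t, u}, {p, q, r, t}, {p, s, t, u}, {q, r, s, u}, {p, q, r, s, u}, {q, r, s, t, u}, Ω }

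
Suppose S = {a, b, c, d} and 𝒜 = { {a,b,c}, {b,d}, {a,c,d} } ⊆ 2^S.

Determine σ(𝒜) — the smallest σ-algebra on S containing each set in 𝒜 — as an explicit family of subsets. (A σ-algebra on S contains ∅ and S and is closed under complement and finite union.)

Take S₀ = 𝒜 ∪ {∅, S} = { ∅, {b,d}, {a,b,c}, {a,c,d}, S }.
Step 1: +3 →
  {b}  = complement {a,c,d}
  {d}  = complement {a,b,c}
  {a,c}  = complement {b,d}
  |family| = 8
Step 2: closed — nothing new.

Hence σ(𝒜) has 8 members: { ∅, {b}, {d}, {a,c}, {b,d}, {a,b,c}, {a,c,d}, S }.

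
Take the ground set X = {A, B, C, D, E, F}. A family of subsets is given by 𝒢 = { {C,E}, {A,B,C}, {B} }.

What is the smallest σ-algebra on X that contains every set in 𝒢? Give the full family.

Initial family (5 sets): { {}, {B}, {C,E}, {A,B,C}, X }.
Step 1. New:
  {B,C,E}  = {C,E} ∪ {B}
  {D,E,F}  = ᶜ of {A,B,C}
  {A,B,C,E}  = {A,B,C} ∪ {C,E}
  {A,B,D,F}  = ᶜ of {C,E}
  {A,C,D,E,F}  = ᶜ of {B}
  |family| = 10
Step 2 adds 7:
  {D,F}  = ᶜ of {A,B,C,E}
  {A,D,F}  = ᶜ of {B,C,E}
  {B,D,E,F}  = {B} ∪ {D,E,F}
  {C,D,E,F}  = {C,E} ∪ {D,E,F}
  {A,B,C,D,F}  = {A,B,C} ∪ {A,B,D,F}
  {A,B,D,E,F}  = {A,B,D,F} ∪ {D,E,F}
  {B,C,D,E,F}  = {B,C,E} ∪ {D,E,F}
  |family| = 17
Step 3 adds 7:
  {A}  = ᶜ of {B,C,D,E,F}
  {C}  = ᶜ of {A,B,D,E,F}
  {E}  = ᶜ of {A,B,C,D,F}
  {A,B}  = ᶜ of {C,D,E,F}
  {A,C}  = ᶜ of {B,D,E,F}
  {B,D,F}  = {B} ∪ {D,F}
  {A,D,E,F}  = {A,D,F} ∪ {D,E,F}
  |family| = 24
Step 4: +8 →
  {A,E}  = {E} ∪ {A}
  {B,C}  = ᶜ of {A,D,E,F}
  {B,E}  = {B} ∪ {E}
  {A,B,E}  = {A,B} ∪ {E}
  {A,C,E}  = ᶜ of {B,D,F}
  {C,D,F}  = {C} ∪ {D,F}
  {A,C,D,F}  = {A,D,F} ∪ {C}
  {B,C,D,F}  = {B,D,F} ∪ {C}
  |family| = 32
Step 5 adds nothing — fixpoint reached.

|σ(𝒢)| = 32.  σ(𝒢) = { {}, {A}, {B}, {C}, {E}, {A,B}, {A,C}, {A,E}, {B,C}, {B,E}, {C,E}, {D,F}, {A,B,C}, {A,B,E}, {A,C,E}, {A,D,F}, {B,C,E}, {B,D,F}, {C,D,F}, {D,E,F}, {A,B,C,E}, {A,B,D,F}, {A,C,D,F}, {A,D,E,F}, {B,C,D,F}, {B,D,E,F}, {C,D,E,F}, {A,B,C,D,F}, {A,B,D,E,F}, {A,C,D,E,F}, {B,C,D,E,F}, X }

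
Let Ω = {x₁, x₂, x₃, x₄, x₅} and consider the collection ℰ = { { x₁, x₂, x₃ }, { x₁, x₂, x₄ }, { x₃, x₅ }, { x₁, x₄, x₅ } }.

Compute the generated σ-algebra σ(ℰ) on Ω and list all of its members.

Take S₀ = ℰ ∪ {∅, Ω} = { ∅, { x₃, x₅ }, { x₁, x₂, x₃ }, { x₁, x₂, x₄ }, { x₁, x₄, x₅ }, Ω }.
Iteration 1. New:
  { x₂, x₃ }  = ᶜ of { x₁, x₄, x₅ }
  { x₄, x₅ }  = ᶜ of { x₁, x₂, x₃ }
  { x₁, x₂, x₃, x₄ }  = { x₁, x₂, x₃ } ∪ { x₁, x₂, x₄ }
  { x₁, x₂, x₃, x₅ }  = { x₁, x₂, x₃ } ∪ { x₃, x₅ }
  { x₁, x₂, x₄, x₅ }  = { x₁, x₄, x₅ } ∪ { x₁, x₂, x₄ }
  { x₁, x₃, x₄, x₅ }  = { x₁, x₄, x₅ } ∪ { x₃, x₅ }
  — 12 sets.
Iteration 2: +7 →
  { x₂ }  = ᶜ of { x₁, x₃, x₄, x₅ }
  { x₃ }  = ᶜ of { x₁, x₂, x₄, x₅ }
  { x₄ }  = ᶜ of { x₁, x₂, x₃, x₅ }
  { x₅ }  = ᶜ of { x₁, x₂, x₃, x₄ }
  { x₂, x₃, x₅ }  = { x₂, x₃ } ∪ { x₃, x₅ }
  { x₃, x₄, x₅ }  = { x₄, x₅ } ∪ { x₃, x₅ }
  { x₂, x₃, x₄, x₅ }  = { x₄, x₅ } ∪ { x₂, x₃ }
  — 19 sets.
Iteration 3: 8 new —
  { x₁ }  = ᶜ of { x₂, x₃, x₄, x₅ }
  { x₁, x₂ }  = ᶜ of { x₃, x₄, x₅ }
  { x₁, x₄ }  = ᶜ of { x₂, x₃, x₅ }
  { x₂, x₄ }  = { x₂ } ∪ { x₄ }
  { x₂, x₅ }  = { x₂ } ∪ { x₅ }
  { x₃, x₄ }  = { x₃ } ∪ { x₄ }
  { x₂, x₃, x₄ }  = { x₂, x₃ } ∪ { x₄ }
  { x₂, x₄, x₅ }  = { x₂ } ∪ { x₄, x₅ }
  — 27 sets.
Iteration 4: +5 →
  { x₁, x₃ }  = ᶜ of { x₂, x₄, x₅ }
  { x₁, x₅ }  = ᶜ of { x₂, x₃, x₄ }
  { x₁, x₂, x₅ }  = ᶜ of { x₃, x₄ }
  { x₁, x₃, x₄ }  = ᶜ of { x₂, x₅ }
  { x₁, x₃, x₅ }  = ᶜ of { x₂, x₄ }
  — 32 sets.
Iteration 5: stable.

Hence σ(ℰ) has 32 members: { ∅, { x₁ }, { x₂ }, { x₃ }, { x₄ }, { x₅ }, { x₁, x₂ }, { x₁, x₃ }, { x₁, x₄ }, { x₁, x₅ }, { x₂, x₃ }, { x₂, x₄ }, { x₂, x₅ }, { x₃, x₄ }, { x₃, x₅ }, { x₄, x₅ }, { x₁, x₂, x₃ }, { x₁, x₂, x₄ }, { x₁, x₂, x₅ }, { x₁, x₃, x₄ }, { x₁, x₃, x₅ }, { x₁, x₄, x₅ }, { x₂, x₃, x₄ }, { x₂, x₃, x₅ }, { x₂, x₄, x₅ }, { x₃, x₄, x₅ }, { x₁, x₂, x₃, x₄ }, { x₁, x₂, x₃, x₅ }, { x₁, x₂, x₄, x₅ }, { x₁, x₃, x₄, x₅ }, { x₂, x₃, x₄, x₅ }, Ω }.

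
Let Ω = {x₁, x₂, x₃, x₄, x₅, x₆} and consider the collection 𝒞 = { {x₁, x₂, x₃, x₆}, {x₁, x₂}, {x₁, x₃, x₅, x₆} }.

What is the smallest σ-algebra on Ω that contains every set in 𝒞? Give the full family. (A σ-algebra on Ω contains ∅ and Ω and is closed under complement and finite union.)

Start: 𝒞 ∪ {∅, Ω} = { {}, {x₁, x₂}, {x₁, x₂, x₃, x₆}, {x₁, x₃, x₅, x₆}, Ω }.
Pass 1 adds 4:
  {x₂, x₄}  = ᶜ of {x₁, x₃, x₅, x₆}
  {x₄, x₅}  = ᶜ of {x₁, x₂, x₃, x₆}
  {x₃, x₄, x₅, x₆}  = ᶜ of {x₁, x₂}
  {x₁, x₂, x₃, x₅, x₆}  = {x₁, x₃, x₅, x₆} ∪ {x₁, x₂}
Pass 2 (7 new):
  {x₄}  = ᶜ of {x₁, x₂, x₃, x₅, x₆}
  {x₁, x₂, x₄}  = {x₁, x₂} ∪ {x₂, x₄}
  {x₂, x₄, x₅}  = {x₄, x₅} ∪ {x₂, x₄}
  {x₁, x₂, x₄, x₅}  = {x₁, x₂} ∪ {x₄, x₅}
  {x₁, x₂, x₃, x₄, x₆}  = {x₁, x₂, x₃, x₆} ∪ {x₂, x₄}
  {x₁, x₃, x₄, x₅, x₆}  = {x₁, x₃, x₅, x₆} ∪ {x₃, x₄, x₅, x₆}
  {x₂, x₃, x₄, x₅, x₆}  = {x₃, x₄, x₅, x₆} ∪ {x₂, x₄}
Pass 3 adds 6:
  {x₁}  = ᶜ of {x₂, x₃, x₄, x₅, x₆}
  {x₂}  = ᶜ of {x₁, x₃, x₄, x₅, x₆}
  {x₅}  = ᶜ of {x₁, x₂, x₃, x₄, x₆}
  {x₃, x₆}  = ᶜ of {x₁, x₂, x₄, x₅}
  {x₁, x₃, x₆}  = ᶜ of {x₂, x₄, x₅}
  {x₃, x₅, x₆}  = ᶜ of {x₁, x₂, x₄}
Pass 4. New:
  {x₁, x₄}  = {x₁} ∪ {x₄}
  {x₁, x₅}  = {x₁} ∪ {x₅}
  {x₂, x₅}  = {x₂} ∪ {x₅}
  {x₁, x₂, x₅}  = {x₁, x₂} ∪ {x₅}
  {x₁, x₄, x₅}  = {x₁} ∪ {x₄, x₅}
  {x₂, x₃, x₆}  = {x₂} ∪ {x₃, x₆}
  {x₃, x₄, x₆}  = {x₃, x₆} ∪ {x₄}
  {x₁, x₃, x₄, x₆}  = {x₁, x₃, x₆} ∪ {x₄}
  {x₂, x₃, x₄, x₆}  = {x₃, x₆} ∪ {x₂, x₄}
  {x₂, x₃, x₅, x₆}  = {x₂} ∪ {x₃, x₅, x₆}
Pass 5: closed — nothing new.

Hence σ(𝒞) has 32 members: { {}, {x₁}, {x₂}, {x₄}, {x₅}, {x₁, x₂}, {x₁, x₄}, {x₁, x₅}, {x₂, x₄}, {x₂, x₅}, {x₃, x₆}, {x₄, x₅}, {x₁, x₂, x₄}, {x₁, x₂, x₅}, {x₁, x₃, x₆}, {x₁, x₄, x₅}, {x₂, x₃, x₆}, {x₂, x₄, x₅}, {x₃, x₄, x₆}, {x₃, x₅, x₆}, {x₁, x₂, x₃, x₆}, {x₁, x₂, x₄, x₅}, {x₁, x₃, x₄, x₆}, {x₁, x₃, x₅, x₆}, {x₂, x₃, x₄, x₆}, {x₂, x₃, x₅, x₆}, {x₃, x₄, x₅, x₆}, {x₁, x₂, x₃, x₄, x₆}, {x₁, x₂, x₃, x₅, x₆}, {x₁, x₃, x₄, x₅, x₆}, {x₂, x₃, x₄, x₅, x₆}, Ω }.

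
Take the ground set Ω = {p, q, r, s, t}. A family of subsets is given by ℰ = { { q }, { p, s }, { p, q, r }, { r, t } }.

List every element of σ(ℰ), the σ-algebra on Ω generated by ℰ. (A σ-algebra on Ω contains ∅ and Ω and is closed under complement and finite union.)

|σ(ℰ)| = 32.  σ(ℰ) = { {  }, { p }, { q }, { r }, { s }, { t }, { p, q }, { p, r }, { p, s }, { p, t }, { q, r }, { q, s }, { q, t }, { r, s }, { r, t }, { s, t }, { p, q, r }, { p, q, s }, { p, q, t }, { p, r, s }, { p, r, t }, { p, s, t }, { q, r, s }, { q, r, t }, { q, s, t }, { r, s, t }, { p, q, r, s }, { p, q, r, t }, { p, q, s, t }, { p, r, s, t }, { q, r, s, t }, Ω }

Trace:
Seed the family with ℰ together with ∅ and Ω: { {  }, { q }, { p, s }, { r, t }, { p, q, r }, Ω }.
Step 1 (6 new):
  { s, t }  = { p, q, r }ᶜ
  { p, q, s }  = { r, t }ᶜ
  { q, r, t }  = { p, s }ᶜ
  { p, q, r, s }  = { p, q, r } ∪ { p, s }
  { p, q, r, t }  = { p, q, r } ∪ { r, t }
  { p, r, s, t }  = { q }ᶜ
  (now 12)
Step 2. New:
  { s }  = { p, q, r, t }ᶜ
  { t }  = { p, q, r, s }ᶜ
  { p, s, t }  = { s, t } ∪ { p, s }
  { q, s, t }  = { q } ∪ { s, t }
  { r, s, t }  = { s, t } ∪ { r, t }
  { p, q, s, t }  = { p, q, s } ∪ { s, t }
  { q, r, s, t }  = { s, t } ∪ { q, r, t }
  (now 19)
Step 3: 7 new —
  { p }  = { q, r, s, t }ᶜ
  { r }  = { p, q, s, t }ᶜ
  { p, q }  = { r, s, t }ᶜ
  { p, r }  = { q, s, t }ᶜ
  { q, r }  = { p, s, t }ᶜ
  { q, s }  = { q } ∪ { s }
  { q, t }  = { q } ∪ { t }
  (now 26)
Step 4 adds 6:
  { p, t }  = { t } ∪ { p }
  { r, s }  = { r } ∪ { s }
  { p, q, t }  = { q, t } ∪ { p, q }
  { p, r, s }  = { q, t }ᶜ
  { p, r, t }  = { q, s }ᶜ
  { q, r, s }  = { r } ∪ { q, s }
  (now 32)
Step 5: stable.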